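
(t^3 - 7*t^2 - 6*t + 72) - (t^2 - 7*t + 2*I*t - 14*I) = t^3 - 8*t^2 + t - 2*I*t + 72 + 14*I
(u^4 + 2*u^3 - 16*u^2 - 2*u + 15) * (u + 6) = u^5 + 8*u^4 - 4*u^3 - 98*u^2 + 3*u + 90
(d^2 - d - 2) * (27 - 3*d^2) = -3*d^4 + 3*d^3 + 33*d^2 - 27*d - 54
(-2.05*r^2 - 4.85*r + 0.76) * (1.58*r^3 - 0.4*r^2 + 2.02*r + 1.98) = -3.239*r^5 - 6.843*r^4 - 1.0002*r^3 - 14.16*r^2 - 8.0678*r + 1.5048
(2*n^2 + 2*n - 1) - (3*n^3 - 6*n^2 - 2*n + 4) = -3*n^3 + 8*n^2 + 4*n - 5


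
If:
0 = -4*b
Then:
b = 0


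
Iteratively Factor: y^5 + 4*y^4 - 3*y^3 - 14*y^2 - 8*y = (y)*(y^4 + 4*y^3 - 3*y^2 - 14*y - 8) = y*(y + 1)*(y^3 + 3*y^2 - 6*y - 8) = y*(y + 1)*(y + 4)*(y^2 - y - 2) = y*(y + 1)^2*(y + 4)*(y - 2)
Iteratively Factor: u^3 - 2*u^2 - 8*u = (u)*(u^2 - 2*u - 8) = u*(u + 2)*(u - 4)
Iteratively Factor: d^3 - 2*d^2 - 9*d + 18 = (d + 3)*(d^2 - 5*d + 6) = (d - 3)*(d + 3)*(d - 2)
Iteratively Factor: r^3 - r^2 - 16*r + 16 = (r + 4)*(r^2 - 5*r + 4) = (r - 1)*(r + 4)*(r - 4)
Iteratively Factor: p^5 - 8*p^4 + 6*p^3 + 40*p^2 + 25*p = (p - 5)*(p^4 - 3*p^3 - 9*p^2 - 5*p) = (p - 5)*(p + 1)*(p^3 - 4*p^2 - 5*p) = (p - 5)*(p + 1)^2*(p^2 - 5*p) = p*(p - 5)*(p + 1)^2*(p - 5)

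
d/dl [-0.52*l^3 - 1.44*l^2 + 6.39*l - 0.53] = -1.56*l^2 - 2.88*l + 6.39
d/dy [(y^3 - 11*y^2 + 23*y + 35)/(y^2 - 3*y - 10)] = (y^2 + 4*y - 5)/(y^2 + 4*y + 4)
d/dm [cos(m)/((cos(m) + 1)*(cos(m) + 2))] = (cos(m)^2 - 2)*sin(m)/((cos(m) + 1)^2*(cos(m) + 2)^2)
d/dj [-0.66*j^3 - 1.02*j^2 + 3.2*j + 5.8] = -1.98*j^2 - 2.04*j + 3.2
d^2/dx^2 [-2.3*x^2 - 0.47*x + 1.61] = -4.60000000000000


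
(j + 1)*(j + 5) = j^2 + 6*j + 5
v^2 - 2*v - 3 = (v - 3)*(v + 1)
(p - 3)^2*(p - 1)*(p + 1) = p^4 - 6*p^3 + 8*p^2 + 6*p - 9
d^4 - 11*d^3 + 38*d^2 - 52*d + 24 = (d - 6)*(d - 2)^2*(d - 1)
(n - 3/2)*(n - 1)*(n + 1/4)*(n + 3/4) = n^4 - 3*n^3/2 - 13*n^2/16 + 33*n/32 + 9/32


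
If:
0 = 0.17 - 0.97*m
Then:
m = 0.18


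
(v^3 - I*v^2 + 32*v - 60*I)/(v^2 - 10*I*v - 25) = (v^2 + 4*I*v + 12)/(v - 5*I)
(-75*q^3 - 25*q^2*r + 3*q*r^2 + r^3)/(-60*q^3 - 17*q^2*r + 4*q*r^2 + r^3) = (5*q - r)/(4*q - r)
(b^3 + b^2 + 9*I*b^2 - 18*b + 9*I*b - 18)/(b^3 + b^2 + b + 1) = (b^2 + 9*I*b - 18)/(b^2 + 1)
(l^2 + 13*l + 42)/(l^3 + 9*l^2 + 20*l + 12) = (l + 7)/(l^2 + 3*l + 2)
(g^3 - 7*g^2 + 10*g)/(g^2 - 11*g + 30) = g*(g - 2)/(g - 6)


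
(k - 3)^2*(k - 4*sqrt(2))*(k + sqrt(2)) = k^4 - 6*k^3 - 3*sqrt(2)*k^3 + k^2 + 18*sqrt(2)*k^2 - 27*sqrt(2)*k + 48*k - 72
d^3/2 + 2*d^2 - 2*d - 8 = (d/2 + 1)*(d - 2)*(d + 4)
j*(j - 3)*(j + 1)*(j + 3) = j^4 + j^3 - 9*j^2 - 9*j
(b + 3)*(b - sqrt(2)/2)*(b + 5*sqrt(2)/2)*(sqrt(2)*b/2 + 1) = sqrt(2)*b^4/2 + 3*sqrt(2)*b^3/2 + 3*b^3 + 3*sqrt(2)*b^2/4 + 9*b^2 - 5*b/2 + 9*sqrt(2)*b/4 - 15/2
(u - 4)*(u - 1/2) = u^2 - 9*u/2 + 2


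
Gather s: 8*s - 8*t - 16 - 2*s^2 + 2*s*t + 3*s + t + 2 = -2*s^2 + s*(2*t + 11) - 7*t - 14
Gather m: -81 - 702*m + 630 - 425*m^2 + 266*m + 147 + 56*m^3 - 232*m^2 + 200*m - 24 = 56*m^3 - 657*m^2 - 236*m + 672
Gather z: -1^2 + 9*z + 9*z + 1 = 18*z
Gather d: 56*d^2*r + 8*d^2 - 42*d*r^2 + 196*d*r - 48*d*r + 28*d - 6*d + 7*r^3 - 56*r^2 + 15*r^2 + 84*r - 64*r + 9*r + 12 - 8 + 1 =d^2*(56*r + 8) + d*(-42*r^2 + 148*r + 22) + 7*r^3 - 41*r^2 + 29*r + 5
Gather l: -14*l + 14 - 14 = -14*l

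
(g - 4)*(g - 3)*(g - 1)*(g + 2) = g^4 - 6*g^3 + 3*g^2 + 26*g - 24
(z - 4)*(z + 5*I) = z^2 - 4*z + 5*I*z - 20*I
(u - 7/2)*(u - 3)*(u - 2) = u^3 - 17*u^2/2 + 47*u/2 - 21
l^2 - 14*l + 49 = (l - 7)^2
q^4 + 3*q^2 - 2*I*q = q*(q - I)^2*(q + 2*I)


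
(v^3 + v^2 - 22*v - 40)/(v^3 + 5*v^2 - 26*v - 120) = (v + 2)/(v + 6)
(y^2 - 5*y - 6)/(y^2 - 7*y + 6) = (y + 1)/(y - 1)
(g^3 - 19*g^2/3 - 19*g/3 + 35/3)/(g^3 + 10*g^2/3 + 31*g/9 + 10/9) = 3*(g^2 - 8*g + 7)/(3*g^2 + 5*g + 2)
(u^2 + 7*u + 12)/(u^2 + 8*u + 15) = (u + 4)/(u + 5)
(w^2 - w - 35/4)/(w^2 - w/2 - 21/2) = (w + 5/2)/(w + 3)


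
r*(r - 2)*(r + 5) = r^3 + 3*r^2 - 10*r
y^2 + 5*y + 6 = (y + 2)*(y + 3)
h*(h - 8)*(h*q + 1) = h^3*q - 8*h^2*q + h^2 - 8*h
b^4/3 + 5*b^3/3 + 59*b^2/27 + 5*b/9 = b*(b/3 + 1)*(b + 1/3)*(b + 5/3)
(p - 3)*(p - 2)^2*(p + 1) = p^4 - 6*p^3 + 9*p^2 + 4*p - 12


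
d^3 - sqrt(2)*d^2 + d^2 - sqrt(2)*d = d*(d + 1)*(d - sqrt(2))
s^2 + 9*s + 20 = (s + 4)*(s + 5)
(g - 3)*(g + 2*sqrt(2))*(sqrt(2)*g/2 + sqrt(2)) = sqrt(2)*g^3/2 - sqrt(2)*g^2/2 + 2*g^2 - 3*sqrt(2)*g - 2*g - 12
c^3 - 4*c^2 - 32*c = c*(c - 8)*(c + 4)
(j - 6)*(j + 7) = j^2 + j - 42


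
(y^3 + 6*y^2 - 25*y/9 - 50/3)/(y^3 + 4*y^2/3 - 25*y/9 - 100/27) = 3*(y + 6)/(3*y + 4)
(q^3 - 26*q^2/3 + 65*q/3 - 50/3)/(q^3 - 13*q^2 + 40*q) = (3*q^2 - 11*q + 10)/(3*q*(q - 8))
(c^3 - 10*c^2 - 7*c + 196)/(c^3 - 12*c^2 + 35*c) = (c^2 - 3*c - 28)/(c*(c - 5))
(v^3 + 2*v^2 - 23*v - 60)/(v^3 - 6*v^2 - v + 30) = (v^2 + 7*v + 12)/(v^2 - v - 6)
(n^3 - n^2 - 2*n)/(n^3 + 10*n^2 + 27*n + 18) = n*(n - 2)/(n^2 + 9*n + 18)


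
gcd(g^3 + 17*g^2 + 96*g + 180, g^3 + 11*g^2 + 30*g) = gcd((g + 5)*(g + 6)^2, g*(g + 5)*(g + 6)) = g^2 + 11*g + 30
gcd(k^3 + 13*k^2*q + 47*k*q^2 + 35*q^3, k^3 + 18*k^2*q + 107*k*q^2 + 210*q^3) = k^2 + 12*k*q + 35*q^2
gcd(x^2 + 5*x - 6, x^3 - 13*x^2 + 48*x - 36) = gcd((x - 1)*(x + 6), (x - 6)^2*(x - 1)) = x - 1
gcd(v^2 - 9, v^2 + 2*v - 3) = v + 3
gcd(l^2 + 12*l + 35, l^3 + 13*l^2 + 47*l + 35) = l^2 + 12*l + 35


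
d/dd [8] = 0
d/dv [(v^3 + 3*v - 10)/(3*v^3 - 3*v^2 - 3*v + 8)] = 3*(-v^4 - 8*v^3 + 41*v^2 - 20*v - 2)/(9*v^6 - 18*v^5 - 9*v^4 + 66*v^3 - 39*v^2 - 48*v + 64)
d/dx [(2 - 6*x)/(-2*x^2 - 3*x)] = 2*(-6*x^2 + 4*x + 3)/(x^2*(4*x^2 + 12*x + 9))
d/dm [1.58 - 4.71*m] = -4.71000000000000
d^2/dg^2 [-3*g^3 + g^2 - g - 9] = 2 - 18*g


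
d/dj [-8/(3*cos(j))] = -8*sin(j)/(3*cos(j)^2)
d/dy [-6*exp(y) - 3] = -6*exp(y)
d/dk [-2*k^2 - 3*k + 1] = -4*k - 3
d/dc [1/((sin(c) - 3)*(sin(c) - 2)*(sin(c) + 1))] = (-3*sin(c)^2 + 8*sin(c) - 1)*cos(c)/((sin(c) - 3)^2*(sin(c) - 2)^2*(sin(c) + 1)^2)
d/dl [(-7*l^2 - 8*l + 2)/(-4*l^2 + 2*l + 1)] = 2*(-23*l^2 + l - 6)/(16*l^4 - 16*l^3 - 4*l^2 + 4*l + 1)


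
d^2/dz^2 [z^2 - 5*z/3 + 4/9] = 2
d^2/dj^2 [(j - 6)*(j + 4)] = 2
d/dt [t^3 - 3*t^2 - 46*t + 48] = 3*t^2 - 6*t - 46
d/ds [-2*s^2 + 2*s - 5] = 2 - 4*s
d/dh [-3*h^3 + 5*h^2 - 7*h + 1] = -9*h^2 + 10*h - 7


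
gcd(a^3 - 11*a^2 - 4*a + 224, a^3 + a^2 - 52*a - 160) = a^2 - 4*a - 32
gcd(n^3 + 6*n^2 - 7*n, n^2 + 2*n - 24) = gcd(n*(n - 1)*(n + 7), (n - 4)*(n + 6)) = 1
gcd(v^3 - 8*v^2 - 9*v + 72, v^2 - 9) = v^2 - 9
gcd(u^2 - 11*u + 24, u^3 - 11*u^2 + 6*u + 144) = u - 8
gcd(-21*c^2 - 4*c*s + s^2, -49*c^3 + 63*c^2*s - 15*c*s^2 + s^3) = -7*c + s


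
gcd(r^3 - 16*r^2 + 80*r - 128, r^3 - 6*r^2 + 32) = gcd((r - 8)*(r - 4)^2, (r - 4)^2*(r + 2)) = r^2 - 8*r + 16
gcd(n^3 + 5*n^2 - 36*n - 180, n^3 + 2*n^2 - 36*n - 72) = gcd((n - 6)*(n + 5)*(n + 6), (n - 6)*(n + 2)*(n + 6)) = n^2 - 36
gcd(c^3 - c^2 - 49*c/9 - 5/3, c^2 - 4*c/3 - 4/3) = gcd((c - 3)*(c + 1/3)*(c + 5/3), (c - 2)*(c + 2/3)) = 1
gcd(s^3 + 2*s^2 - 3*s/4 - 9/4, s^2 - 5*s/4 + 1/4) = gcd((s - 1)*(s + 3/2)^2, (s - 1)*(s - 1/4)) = s - 1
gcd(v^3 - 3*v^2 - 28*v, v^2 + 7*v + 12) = v + 4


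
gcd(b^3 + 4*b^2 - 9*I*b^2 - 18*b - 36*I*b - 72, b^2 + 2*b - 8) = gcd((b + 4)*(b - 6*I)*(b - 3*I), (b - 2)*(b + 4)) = b + 4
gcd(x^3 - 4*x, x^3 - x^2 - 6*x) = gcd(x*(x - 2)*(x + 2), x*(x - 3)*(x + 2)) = x^2 + 2*x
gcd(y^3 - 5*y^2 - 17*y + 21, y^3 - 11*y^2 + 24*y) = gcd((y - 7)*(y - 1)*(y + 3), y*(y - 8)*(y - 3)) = 1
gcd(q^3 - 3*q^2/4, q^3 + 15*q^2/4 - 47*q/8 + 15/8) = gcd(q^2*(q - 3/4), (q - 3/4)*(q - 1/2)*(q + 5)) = q - 3/4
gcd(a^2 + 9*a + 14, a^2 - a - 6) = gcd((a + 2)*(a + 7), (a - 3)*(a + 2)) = a + 2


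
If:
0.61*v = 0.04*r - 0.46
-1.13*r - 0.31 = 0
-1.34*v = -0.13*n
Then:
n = -7.96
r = -0.27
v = -0.77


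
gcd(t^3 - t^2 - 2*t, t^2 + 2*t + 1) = t + 1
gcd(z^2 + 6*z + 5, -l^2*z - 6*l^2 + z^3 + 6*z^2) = 1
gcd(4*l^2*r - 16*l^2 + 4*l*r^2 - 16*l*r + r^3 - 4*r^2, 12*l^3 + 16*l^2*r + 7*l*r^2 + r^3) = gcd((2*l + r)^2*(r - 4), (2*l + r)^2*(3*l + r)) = 4*l^2 + 4*l*r + r^2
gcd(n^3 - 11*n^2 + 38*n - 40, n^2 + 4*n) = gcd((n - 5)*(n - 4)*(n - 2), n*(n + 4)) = 1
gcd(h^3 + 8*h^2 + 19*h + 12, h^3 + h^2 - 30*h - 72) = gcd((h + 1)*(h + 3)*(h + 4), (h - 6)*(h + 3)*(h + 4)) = h^2 + 7*h + 12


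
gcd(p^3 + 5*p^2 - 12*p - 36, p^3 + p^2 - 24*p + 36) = p^2 + 3*p - 18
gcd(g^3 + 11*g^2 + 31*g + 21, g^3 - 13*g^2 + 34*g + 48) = g + 1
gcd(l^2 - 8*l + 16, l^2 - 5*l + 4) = l - 4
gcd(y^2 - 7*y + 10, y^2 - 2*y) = y - 2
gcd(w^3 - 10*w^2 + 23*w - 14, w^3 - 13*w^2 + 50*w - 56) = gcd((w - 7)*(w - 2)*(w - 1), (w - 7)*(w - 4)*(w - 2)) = w^2 - 9*w + 14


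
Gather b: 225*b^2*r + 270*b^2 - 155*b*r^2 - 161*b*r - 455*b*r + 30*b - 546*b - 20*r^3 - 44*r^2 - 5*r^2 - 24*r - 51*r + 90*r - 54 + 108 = b^2*(225*r + 270) + b*(-155*r^2 - 616*r - 516) - 20*r^3 - 49*r^2 + 15*r + 54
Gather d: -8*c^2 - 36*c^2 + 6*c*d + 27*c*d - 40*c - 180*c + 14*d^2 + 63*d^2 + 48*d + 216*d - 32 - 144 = -44*c^2 - 220*c + 77*d^2 + d*(33*c + 264) - 176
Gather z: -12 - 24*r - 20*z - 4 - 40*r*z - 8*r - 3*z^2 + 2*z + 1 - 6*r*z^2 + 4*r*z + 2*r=-30*r + z^2*(-6*r - 3) + z*(-36*r - 18) - 15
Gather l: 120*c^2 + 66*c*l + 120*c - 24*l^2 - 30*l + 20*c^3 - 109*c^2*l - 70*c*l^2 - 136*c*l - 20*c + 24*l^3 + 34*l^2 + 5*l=20*c^3 + 120*c^2 + 100*c + 24*l^3 + l^2*(10 - 70*c) + l*(-109*c^2 - 70*c - 25)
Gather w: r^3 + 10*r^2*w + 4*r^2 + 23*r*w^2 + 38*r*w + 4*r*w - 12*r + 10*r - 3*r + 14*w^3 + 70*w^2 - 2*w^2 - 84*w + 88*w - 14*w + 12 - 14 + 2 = r^3 + 4*r^2 - 5*r + 14*w^3 + w^2*(23*r + 68) + w*(10*r^2 + 42*r - 10)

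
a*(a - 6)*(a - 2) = a^3 - 8*a^2 + 12*a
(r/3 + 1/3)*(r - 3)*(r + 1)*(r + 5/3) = r^4/3 + 2*r^3/9 - 20*r^2/9 - 34*r/9 - 5/3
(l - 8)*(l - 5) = l^2 - 13*l + 40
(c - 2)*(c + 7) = c^2 + 5*c - 14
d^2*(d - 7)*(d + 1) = d^4 - 6*d^3 - 7*d^2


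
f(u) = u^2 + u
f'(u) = 2*u + 1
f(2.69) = 9.93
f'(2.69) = 6.38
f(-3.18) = 6.93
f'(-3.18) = -5.36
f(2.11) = 6.56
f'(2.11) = 5.22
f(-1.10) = 0.11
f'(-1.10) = -1.20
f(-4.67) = 17.14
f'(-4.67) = -8.34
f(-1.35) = 0.47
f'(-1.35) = -1.70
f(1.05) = 2.15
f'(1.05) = 3.10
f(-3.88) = 11.17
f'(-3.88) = -6.76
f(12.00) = 156.00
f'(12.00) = 25.00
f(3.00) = 12.00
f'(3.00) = 7.00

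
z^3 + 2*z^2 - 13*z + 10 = (z - 2)*(z - 1)*(z + 5)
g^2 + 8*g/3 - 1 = (g - 1/3)*(g + 3)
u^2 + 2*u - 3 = (u - 1)*(u + 3)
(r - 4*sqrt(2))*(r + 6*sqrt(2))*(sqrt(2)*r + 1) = sqrt(2)*r^3 + 5*r^2 - 46*sqrt(2)*r - 48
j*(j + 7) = j^2 + 7*j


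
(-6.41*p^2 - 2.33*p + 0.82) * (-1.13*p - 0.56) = 7.2433*p^3 + 6.2225*p^2 + 0.3782*p - 0.4592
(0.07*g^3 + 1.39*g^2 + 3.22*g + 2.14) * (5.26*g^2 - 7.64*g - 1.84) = 0.3682*g^5 + 6.7766*g^4 + 6.1888*g^3 - 15.902*g^2 - 22.2744*g - 3.9376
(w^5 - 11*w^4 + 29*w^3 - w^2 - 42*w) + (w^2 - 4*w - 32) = w^5 - 11*w^4 + 29*w^3 - 46*w - 32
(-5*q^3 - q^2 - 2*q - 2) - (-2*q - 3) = -5*q^3 - q^2 + 1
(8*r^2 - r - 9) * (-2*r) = -16*r^3 + 2*r^2 + 18*r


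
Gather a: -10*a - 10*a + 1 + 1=2 - 20*a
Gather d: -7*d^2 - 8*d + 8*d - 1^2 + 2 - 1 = -7*d^2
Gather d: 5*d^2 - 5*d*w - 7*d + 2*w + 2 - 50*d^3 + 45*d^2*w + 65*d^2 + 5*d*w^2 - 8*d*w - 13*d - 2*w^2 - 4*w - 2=-50*d^3 + d^2*(45*w + 70) + d*(5*w^2 - 13*w - 20) - 2*w^2 - 2*w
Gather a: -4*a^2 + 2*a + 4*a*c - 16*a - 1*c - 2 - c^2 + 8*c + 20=-4*a^2 + a*(4*c - 14) - c^2 + 7*c + 18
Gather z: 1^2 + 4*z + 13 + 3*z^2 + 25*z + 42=3*z^2 + 29*z + 56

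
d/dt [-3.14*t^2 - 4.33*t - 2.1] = -6.28*t - 4.33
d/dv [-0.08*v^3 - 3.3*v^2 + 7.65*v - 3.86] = -0.24*v^2 - 6.6*v + 7.65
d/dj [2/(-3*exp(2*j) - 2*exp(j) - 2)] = (12*exp(j) + 4)*exp(j)/(3*exp(2*j) + 2*exp(j) + 2)^2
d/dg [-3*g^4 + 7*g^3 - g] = -12*g^3 + 21*g^2 - 1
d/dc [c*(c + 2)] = 2*c + 2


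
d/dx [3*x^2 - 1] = 6*x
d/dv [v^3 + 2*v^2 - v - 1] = 3*v^2 + 4*v - 1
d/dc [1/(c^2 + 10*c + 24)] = 2*(-c - 5)/(c^2 + 10*c + 24)^2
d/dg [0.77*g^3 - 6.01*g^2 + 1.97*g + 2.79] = 2.31*g^2 - 12.02*g + 1.97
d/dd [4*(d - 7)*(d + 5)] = 8*d - 8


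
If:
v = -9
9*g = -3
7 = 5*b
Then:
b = 7/5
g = -1/3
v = -9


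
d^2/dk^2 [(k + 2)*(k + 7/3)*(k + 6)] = 6*k + 62/3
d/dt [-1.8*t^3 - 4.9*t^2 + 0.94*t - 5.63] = -5.4*t^2 - 9.8*t + 0.94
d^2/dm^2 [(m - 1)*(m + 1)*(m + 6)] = 6*m + 12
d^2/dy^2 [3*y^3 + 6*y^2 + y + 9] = 18*y + 12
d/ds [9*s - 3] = 9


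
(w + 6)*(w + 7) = w^2 + 13*w + 42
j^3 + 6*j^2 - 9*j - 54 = (j - 3)*(j + 3)*(j + 6)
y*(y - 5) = y^2 - 5*y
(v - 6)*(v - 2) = v^2 - 8*v + 12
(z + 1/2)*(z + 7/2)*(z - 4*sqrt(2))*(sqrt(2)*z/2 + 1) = sqrt(2)*z^4/2 - 3*z^3 + 2*sqrt(2)*z^3 - 12*z^2 - 25*sqrt(2)*z^2/8 - 16*sqrt(2)*z - 21*z/4 - 7*sqrt(2)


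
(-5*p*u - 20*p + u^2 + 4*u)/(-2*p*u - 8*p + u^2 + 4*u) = (5*p - u)/(2*p - u)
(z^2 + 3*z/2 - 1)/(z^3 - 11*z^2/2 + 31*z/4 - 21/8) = 4*(z + 2)/(4*z^2 - 20*z + 21)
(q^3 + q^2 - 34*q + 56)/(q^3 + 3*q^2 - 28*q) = (q - 2)/q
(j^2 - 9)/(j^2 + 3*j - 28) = (j^2 - 9)/(j^2 + 3*j - 28)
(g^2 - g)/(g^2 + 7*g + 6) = g*(g - 1)/(g^2 + 7*g + 6)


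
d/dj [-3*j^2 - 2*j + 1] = -6*j - 2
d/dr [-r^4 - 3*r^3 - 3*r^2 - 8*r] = -4*r^3 - 9*r^2 - 6*r - 8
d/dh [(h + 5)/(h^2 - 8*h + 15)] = (h^2 - 8*h - 2*(h - 4)*(h + 5) + 15)/(h^2 - 8*h + 15)^2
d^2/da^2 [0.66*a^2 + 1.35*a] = 1.32000000000000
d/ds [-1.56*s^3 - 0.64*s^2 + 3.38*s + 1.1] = -4.68*s^2 - 1.28*s + 3.38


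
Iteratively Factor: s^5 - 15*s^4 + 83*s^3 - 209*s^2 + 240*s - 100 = (s - 2)*(s^4 - 13*s^3 + 57*s^2 - 95*s + 50) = (s - 5)*(s - 2)*(s^3 - 8*s^2 + 17*s - 10) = (s - 5)*(s - 2)*(s - 1)*(s^2 - 7*s + 10) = (s - 5)*(s - 2)^2*(s - 1)*(s - 5)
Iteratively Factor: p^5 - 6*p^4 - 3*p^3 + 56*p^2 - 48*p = (p + 3)*(p^4 - 9*p^3 + 24*p^2 - 16*p) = (p - 4)*(p + 3)*(p^3 - 5*p^2 + 4*p) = p*(p - 4)*(p + 3)*(p^2 - 5*p + 4) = p*(p - 4)*(p - 1)*(p + 3)*(p - 4)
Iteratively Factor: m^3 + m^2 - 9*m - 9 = (m + 1)*(m^2 - 9) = (m + 1)*(m + 3)*(m - 3)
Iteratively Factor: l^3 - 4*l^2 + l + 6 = (l + 1)*(l^2 - 5*l + 6) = (l - 2)*(l + 1)*(l - 3)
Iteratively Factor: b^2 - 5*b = (b)*(b - 5)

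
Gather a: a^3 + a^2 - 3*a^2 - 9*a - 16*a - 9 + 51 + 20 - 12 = a^3 - 2*a^2 - 25*a + 50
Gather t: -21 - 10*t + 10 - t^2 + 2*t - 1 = -t^2 - 8*t - 12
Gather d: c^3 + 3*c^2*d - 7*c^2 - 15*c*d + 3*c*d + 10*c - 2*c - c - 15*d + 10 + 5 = c^3 - 7*c^2 + 7*c + d*(3*c^2 - 12*c - 15) + 15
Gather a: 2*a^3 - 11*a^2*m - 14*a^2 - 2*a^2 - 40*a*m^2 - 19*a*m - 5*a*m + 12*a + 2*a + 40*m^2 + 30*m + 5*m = 2*a^3 + a^2*(-11*m - 16) + a*(-40*m^2 - 24*m + 14) + 40*m^2 + 35*m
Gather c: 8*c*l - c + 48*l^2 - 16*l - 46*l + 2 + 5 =c*(8*l - 1) + 48*l^2 - 62*l + 7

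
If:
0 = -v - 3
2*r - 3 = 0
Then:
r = 3/2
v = -3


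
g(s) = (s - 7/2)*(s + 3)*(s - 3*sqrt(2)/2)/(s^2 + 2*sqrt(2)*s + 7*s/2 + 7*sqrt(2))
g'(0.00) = -2.39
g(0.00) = 2.25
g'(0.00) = -2.39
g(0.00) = 2.25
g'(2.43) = -0.12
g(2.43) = -0.06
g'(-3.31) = -845.04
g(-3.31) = 125.31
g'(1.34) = -0.71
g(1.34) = 0.36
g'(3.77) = 0.26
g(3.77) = 0.06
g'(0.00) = -2.39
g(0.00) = 2.25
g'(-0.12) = -2.66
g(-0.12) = 2.55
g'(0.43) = -1.65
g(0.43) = 1.39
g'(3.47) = 0.20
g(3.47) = -0.00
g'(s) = (s - 7/2)*(s + 3)*(s - 3*sqrt(2)/2)*(-2*s - 7/2 - 2*sqrt(2))/(s^2 + 2*sqrt(2)*s + 7*s/2 + 7*sqrt(2))^2 + (s - 7/2)*(s + 3)/(s^2 + 2*sqrt(2)*s + 7*s/2 + 7*sqrt(2)) + (s - 7/2)*(s - 3*sqrt(2)/2)/(s^2 + 2*sqrt(2)*s + 7*s/2 + 7*sqrt(2)) + (s + 3)*(s - 3*sqrt(2)/2)/(s^2 + 2*sqrt(2)*s + 7*s/2 + 7*sqrt(2))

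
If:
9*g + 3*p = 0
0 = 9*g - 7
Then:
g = 7/9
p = -7/3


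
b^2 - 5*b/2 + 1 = (b - 2)*(b - 1/2)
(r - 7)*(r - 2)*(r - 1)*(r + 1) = r^4 - 9*r^3 + 13*r^2 + 9*r - 14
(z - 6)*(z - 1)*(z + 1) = z^3 - 6*z^2 - z + 6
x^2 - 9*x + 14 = (x - 7)*(x - 2)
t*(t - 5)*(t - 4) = t^3 - 9*t^2 + 20*t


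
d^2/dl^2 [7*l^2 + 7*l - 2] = 14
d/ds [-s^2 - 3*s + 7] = -2*s - 3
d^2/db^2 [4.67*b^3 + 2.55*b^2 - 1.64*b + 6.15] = 28.02*b + 5.1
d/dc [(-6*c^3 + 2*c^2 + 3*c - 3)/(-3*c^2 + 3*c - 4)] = (18*c^4 - 36*c^3 + 87*c^2 - 34*c - 3)/(9*c^4 - 18*c^3 + 33*c^2 - 24*c + 16)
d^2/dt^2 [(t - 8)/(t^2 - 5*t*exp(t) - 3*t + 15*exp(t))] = (2*(t - 8)*(5*t*exp(t) - 2*t - 10*exp(t) + 3)^2 + (t^2 - 5*t*exp(t) - 3*t + 15*exp(t))*(10*t*exp(t) - 4*t - (t - 8)*(-5*t*exp(t) + 5*exp(t) + 2) - 20*exp(t) + 6))/(t^2 - 5*t*exp(t) - 3*t + 15*exp(t))^3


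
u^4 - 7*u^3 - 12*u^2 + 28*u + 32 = (u - 8)*(u - 2)*(u + 1)*(u + 2)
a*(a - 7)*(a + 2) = a^3 - 5*a^2 - 14*a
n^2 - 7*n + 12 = (n - 4)*(n - 3)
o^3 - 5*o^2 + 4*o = o*(o - 4)*(o - 1)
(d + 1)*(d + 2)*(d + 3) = d^3 + 6*d^2 + 11*d + 6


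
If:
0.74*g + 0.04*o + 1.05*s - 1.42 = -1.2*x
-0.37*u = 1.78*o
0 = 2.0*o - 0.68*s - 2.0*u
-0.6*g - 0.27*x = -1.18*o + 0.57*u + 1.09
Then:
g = -0.698330735307189*x - 1.02489166170607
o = 0.121123243592374 - 0.0379888528377867*x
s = 2.07007133325599 - 0.649253049294446*x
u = 0.182757183922325*x - 0.582701009714664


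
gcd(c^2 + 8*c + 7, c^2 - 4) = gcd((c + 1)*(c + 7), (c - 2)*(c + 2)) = 1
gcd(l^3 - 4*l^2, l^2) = l^2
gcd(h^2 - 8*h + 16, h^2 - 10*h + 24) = h - 4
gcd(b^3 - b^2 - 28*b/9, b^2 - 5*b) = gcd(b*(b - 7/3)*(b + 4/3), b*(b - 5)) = b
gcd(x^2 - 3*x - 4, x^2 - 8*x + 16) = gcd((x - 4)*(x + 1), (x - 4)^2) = x - 4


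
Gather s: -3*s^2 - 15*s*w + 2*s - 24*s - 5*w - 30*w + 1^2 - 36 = -3*s^2 + s*(-15*w - 22) - 35*w - 35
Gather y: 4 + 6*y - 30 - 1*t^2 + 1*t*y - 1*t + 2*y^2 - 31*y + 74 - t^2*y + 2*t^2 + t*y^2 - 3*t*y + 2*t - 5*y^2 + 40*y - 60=t^2 + t + y^2*(t - 3) + y*(-t^2 - 2*t + 15) - 12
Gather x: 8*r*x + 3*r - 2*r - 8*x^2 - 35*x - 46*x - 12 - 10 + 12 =r - 8*x^2 + x*(8*r - 81) - 10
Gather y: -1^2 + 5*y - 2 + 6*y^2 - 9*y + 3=6*y^2 - 4*y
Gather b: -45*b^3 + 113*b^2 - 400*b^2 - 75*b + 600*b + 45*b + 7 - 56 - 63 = -45*b^3 - 287*b^2 + 570*b - 112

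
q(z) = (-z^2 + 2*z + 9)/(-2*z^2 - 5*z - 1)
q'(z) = (2 - 2*z)/(-2*z^2 - 5*z - 1) + (4*z + 5)*(-z^2 + 2*z + 9)/(-2*z^2 - 5*z - 1)^2 = (9*z^2 + 38*z + 43)/(4*z^4 + 20*z^3 + 29*z^2 + 10*z + 1)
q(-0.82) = 3.81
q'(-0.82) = 5.81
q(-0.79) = 3.99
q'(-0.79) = 6.42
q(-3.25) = 1.37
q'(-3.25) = 0.42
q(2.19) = -0.40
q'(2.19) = 0.37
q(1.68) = -0.63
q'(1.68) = 0.58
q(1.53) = -0.73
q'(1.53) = 0.69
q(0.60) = -2.08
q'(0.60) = 3.10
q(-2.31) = 7.82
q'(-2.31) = 217.30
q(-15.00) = 0.65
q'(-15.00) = 0.01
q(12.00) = 0.32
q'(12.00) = 0.01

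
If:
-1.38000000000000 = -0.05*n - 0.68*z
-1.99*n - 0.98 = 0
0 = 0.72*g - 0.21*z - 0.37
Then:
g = 1.12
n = -0.49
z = 2.07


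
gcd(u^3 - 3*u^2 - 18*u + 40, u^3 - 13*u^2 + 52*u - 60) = u^2 - 7*u + 10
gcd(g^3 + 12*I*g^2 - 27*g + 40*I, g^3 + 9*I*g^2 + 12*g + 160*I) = g^2 + 13*I*g - 40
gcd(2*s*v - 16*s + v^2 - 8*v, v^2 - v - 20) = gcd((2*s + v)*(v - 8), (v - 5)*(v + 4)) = 1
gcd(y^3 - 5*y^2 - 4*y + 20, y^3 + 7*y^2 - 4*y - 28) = y^2 - 4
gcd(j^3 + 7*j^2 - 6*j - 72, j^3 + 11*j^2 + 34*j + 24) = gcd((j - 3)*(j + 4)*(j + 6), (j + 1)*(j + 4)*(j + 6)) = j^2 + 10*j + 24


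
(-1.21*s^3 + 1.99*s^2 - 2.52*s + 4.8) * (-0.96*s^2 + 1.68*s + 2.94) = 1.1616*s^5 - 3.9432*s^4 + 2.205*s^3 - 2.991*s^2 + 0.6552*s + 14.112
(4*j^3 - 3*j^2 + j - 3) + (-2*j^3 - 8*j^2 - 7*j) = 2*j^3 - 11*j^2 - 6*j - 3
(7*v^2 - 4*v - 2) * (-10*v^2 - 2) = -70*v^4 + 40*v^3 + 6*v^2 + 8*v + 4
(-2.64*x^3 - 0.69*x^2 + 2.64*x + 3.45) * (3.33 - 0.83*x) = 2.1912*x^4 - 8.2185*x^3 - 4.4889*x^2 + 5.9277*x + 11.4885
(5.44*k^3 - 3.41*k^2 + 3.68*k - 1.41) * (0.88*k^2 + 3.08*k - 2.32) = 4.7872*k^5 + 13.7544*k^4 - 19.8852*k^3 + 18.0048*k^2 - 12.8804*k + 3.2712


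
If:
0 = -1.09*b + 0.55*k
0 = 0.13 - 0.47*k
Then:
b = 0.14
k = 0.28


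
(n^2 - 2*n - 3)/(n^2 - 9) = (n + 1)/(n + 3)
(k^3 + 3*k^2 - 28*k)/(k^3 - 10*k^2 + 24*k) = (k + 7)/(k - 6)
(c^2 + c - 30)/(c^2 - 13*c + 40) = (c + 6)/(c - 8)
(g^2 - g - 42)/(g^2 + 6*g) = (g - 7)/g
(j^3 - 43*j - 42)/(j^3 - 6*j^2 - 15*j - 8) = (j^2 - j - 42)/(j^2 - 7*j - 8)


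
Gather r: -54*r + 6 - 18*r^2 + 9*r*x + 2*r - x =-18*r^2 + r*(9*x - 52) - x + 6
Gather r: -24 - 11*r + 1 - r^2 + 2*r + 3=-r^2 - 9*r - 20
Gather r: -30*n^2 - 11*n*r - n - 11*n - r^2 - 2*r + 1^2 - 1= -30*n^2 - 12*n - r^2 + r*(-11*n - 2)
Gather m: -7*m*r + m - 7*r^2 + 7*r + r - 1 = m*(1 - 7*r) - 7*r^2 + 8*r - 1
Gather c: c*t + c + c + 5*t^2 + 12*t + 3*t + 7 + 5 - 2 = c*(t + 2) + 5*t^2 + 15*t + 10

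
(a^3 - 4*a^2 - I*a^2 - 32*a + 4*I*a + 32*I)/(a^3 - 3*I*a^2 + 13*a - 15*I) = (a^2 - 4*a - 32)/(a^2 - 2*I*a + 15)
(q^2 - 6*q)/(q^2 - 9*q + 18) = q/(q - 3)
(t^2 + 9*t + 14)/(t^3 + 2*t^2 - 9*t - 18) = (t + 7)/(t^2 - 9)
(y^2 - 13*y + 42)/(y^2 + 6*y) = (y^2 - 13*y + 42)/(y*(y + 6))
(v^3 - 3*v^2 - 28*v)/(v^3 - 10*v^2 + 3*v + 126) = v*(v + 4)/(v^2 - 3*v - 18)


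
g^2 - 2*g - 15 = (g - 5)*(g + 3)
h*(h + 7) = h^2 + 7*h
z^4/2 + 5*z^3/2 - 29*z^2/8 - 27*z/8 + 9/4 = (z/2 + 1/2)*(z - 3/2)*(z - 1/2)*(z + 6)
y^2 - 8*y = y*(y - 8)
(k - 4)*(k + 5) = k^2 + k - 20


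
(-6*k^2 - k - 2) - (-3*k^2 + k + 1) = -3*k^2 - 2*k - 3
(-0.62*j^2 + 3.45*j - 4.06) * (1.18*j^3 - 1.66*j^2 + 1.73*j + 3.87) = -0.7316*j^5 + 5.1002*j^4 - 11.5904*j^3 + 10.3087*j^2 + 6.3277*j - 15.7122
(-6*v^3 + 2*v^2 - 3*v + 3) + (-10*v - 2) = -6*v^3 + 2*v^2 - 13*v + 1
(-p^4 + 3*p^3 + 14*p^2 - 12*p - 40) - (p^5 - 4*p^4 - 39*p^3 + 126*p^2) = -p^5 + 3*p^4 + 42*p^3 - 112*p^2 - 12*p - 40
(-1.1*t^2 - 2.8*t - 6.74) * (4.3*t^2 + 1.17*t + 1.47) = -4.73*t^4 - 13.327*t^3 - 33.875*t^2 - 12.0018*t - 9.9078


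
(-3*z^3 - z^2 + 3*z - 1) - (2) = -3*z^3 - z^2 + 3*z - 3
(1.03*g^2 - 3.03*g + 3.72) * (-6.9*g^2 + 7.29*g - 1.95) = -7.107*g^4 + 28.4157*g^3 - 49.7652*g^2 + 33.0273*g - 7.254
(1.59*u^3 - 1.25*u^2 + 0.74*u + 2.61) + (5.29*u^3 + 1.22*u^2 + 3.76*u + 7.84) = 6.88*u^3 - 0.03*u^2 + 4.5*u + 10.45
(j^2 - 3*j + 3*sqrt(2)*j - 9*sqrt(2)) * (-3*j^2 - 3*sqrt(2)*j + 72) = -3*j^4 - 12*sqrt(2)*j^3 + 9*j^3 + 36*sqrt(2)*j^2 + 54*j^2 - 162*j + 216*sqrt(2)*j - 648*sqrt(2)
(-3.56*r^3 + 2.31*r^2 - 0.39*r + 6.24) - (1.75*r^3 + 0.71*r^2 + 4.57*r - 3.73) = -5.31*r^3 + 1.6*r^2 - 4.96*r + 9.97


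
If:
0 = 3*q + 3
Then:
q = -1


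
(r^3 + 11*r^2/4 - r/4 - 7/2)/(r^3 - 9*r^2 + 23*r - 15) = (4*r^2 + 15*r + 14)/(4*(r^2 - 8*r + 15))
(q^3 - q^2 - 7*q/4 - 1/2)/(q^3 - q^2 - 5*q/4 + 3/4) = (4*q^3 - 4*q^2 - 7*q - 2)/(4*q^3 - 4*q^2 - 5*q + 3)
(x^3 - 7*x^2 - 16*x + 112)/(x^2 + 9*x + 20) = (x^2 - 11*x + 28)/(x + 5)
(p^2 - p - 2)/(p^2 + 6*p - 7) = (p^2 - p - 2)/(p^2 + 6*p - 7)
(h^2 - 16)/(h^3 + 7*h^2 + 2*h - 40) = (h - 4)/(h^2 + 3*h - 10)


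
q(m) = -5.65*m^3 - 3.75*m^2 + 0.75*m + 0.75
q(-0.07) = 0.68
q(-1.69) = 16.04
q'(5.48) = -549.37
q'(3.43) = -224.39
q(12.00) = -10293.45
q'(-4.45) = -301.53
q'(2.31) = -107.02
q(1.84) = -45.76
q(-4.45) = 421.04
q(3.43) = -268.79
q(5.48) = -1037.56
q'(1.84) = -70.44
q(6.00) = -1350.15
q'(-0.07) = 1.19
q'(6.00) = -654.45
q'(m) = -16.95*m^2 - 7.5*m + 0.75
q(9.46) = -5110.99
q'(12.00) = -2530.05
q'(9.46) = -1587.08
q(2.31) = -87.17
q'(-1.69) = -34.99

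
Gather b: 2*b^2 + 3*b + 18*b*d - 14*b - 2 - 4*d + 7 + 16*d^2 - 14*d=2*b^2 + b*(18*d - 11) + 16*d^2 - 18*d + 5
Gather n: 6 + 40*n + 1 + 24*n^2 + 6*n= 24*n^2 + 46*n + 7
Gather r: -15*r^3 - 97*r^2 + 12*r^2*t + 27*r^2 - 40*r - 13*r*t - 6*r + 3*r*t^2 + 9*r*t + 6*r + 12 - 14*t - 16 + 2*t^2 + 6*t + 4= -15*r^3 + r^2*(12*t - 70) + r*(3*t^2 - 4*t - 40) + 2*t^2 - 8*t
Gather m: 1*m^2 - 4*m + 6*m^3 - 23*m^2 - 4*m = 6*m^3 - 22*m^2 - 8*m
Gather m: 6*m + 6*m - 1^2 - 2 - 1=12*m - 4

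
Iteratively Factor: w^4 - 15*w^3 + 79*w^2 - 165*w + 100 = (w - 1)*(w^3 - 14*w^2 + 65*w - 100) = (w - 4)*(w - 1)*(w^2 - 10*w + 25) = (w - 5)*(w - 4)*(w - 1)*(w - 5)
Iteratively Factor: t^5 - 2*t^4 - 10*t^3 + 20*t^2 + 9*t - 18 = (t + 1)*(t^4 - 3*t^3 - 7*t^2 + 27*t - 18) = (t + 1)*(t + 3)*(t^3 - 6*t^2 + 11*t - 6) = (t - 3)*(t + 1)*(t + 3)*(t^2 - 3*t + 2) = (t - 3)*(t - 2)*(t + 1)*(t + 3)*(t - 1)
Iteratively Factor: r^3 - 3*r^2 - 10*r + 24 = (r - 4)*(r^2 + r - 6) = (r - 4)*(r + 3)*(r - 2)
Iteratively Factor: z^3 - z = (z)*(z^2 - 1) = z*(z + 1)*(z - 1)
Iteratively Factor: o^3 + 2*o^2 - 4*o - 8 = (o - 2)*(o^2 + 4*o + 4) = (o - 2)*(o + 2)*(o + 2)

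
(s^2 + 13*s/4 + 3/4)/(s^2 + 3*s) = (s + 1/4)/s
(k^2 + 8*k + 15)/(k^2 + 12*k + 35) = (k + 3)/(k + 7)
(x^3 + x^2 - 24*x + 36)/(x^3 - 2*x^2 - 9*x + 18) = (x + 6)/(x + 3)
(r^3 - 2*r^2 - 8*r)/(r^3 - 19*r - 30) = r*(r - 4)/(r^2 - 2*r - 15)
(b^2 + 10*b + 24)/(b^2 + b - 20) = (b^2 + 10*b + 24)/(b^2 + b - 20)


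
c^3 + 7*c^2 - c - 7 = (c - 1)*(c + 1)*(c + 7)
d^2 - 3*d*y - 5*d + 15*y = (d - 5)*(d - 3*y)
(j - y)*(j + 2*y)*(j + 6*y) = j^3 + 7*j^2*y + 4*j*y^2 - 12*y^3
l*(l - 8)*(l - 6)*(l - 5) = l^4 - 19*l^3 + 118*l^2 - 240*l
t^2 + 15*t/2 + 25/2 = (t + 5/2)*(t + 5)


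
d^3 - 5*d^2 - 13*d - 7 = (d - 7)*(d + 1)^2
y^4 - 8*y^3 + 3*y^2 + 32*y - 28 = (y - 7)*(y - 2)*(y - 1)*(y + 2)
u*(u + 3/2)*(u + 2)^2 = u^4 + 11*u^3/2 + 10*u^2 + 6*u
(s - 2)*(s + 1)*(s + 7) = s^3 + 6*s^2 - 9*s - 14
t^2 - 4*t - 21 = (t - 7)*(t + 3)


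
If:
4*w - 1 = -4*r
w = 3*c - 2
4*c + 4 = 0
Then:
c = -1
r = 21/4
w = -5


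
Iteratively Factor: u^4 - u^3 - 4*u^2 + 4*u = (u - 1)*(u^3 - 4*u) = (u - 1)*(u + 2)*(u^2 - 2*u) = (u - 2)*(u - 1)*(u + 2)*(u)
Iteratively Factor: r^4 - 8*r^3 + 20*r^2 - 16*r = (r - 4)*(r^3 - 4*r^2 + 4*r) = (r - 4)*(r - 2)*(r^2 - 2*r) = (r - 4)*(r - 2)^2*(r)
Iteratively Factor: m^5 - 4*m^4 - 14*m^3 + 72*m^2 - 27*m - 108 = (m - 3)*(m^4 - m^3 - 17*m^2 + 21*m + 36) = (m - 3)*(m + 1)*(m^3 - 2*m^2 - 15*m + 36) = (m - 3)^2*(m + 1)*(m^2 + m - 12) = (m - 3)^3*(m + 1)*(m + 4)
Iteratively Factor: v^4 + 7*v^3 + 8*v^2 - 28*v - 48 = (v - 2)*(v^3 + 9*v^2 + 26*v + 24) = (v - 2)*(v + 3)*(v^2 + 6*v + 8) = (v - 2)*(v + 3)*(v + 4)*(v + 2)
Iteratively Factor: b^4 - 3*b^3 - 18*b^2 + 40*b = (b)*(b^3 - 3*b^2 - 18*b + 40) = b*(b - 5)*(b^2 + 2*b - 8) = b*(b - 5)*(b + 4)*(b - 2)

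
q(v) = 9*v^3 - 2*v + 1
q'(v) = 27*v^2 - 2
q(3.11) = 265.50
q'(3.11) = 259.15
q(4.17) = 645.27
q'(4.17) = 467.50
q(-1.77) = -45.37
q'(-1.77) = 82.59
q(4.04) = 586.37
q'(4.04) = 438.68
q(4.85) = 1018.06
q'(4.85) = 633.11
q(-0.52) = 0.77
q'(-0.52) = 5.30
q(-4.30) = -705.96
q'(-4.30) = 497.23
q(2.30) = 105.90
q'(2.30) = 140.83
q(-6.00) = -1931.00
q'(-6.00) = 970.00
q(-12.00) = -15527.00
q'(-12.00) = 3886.00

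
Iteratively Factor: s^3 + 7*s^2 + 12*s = (s + 4)*(s^2 + 3*s) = (s + 3)*(s + 4)*(s)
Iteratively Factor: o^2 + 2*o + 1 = (o + 1)*(o + 1)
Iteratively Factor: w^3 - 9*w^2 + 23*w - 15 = (w - 5)*(w^2 - 4*w + 3) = (w - 5)*(w - 3)*(w - 1)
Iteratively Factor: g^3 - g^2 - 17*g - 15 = (g + 1)*(g^2 - 2*g - 15) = (g - 5)*(g + 1)*(g + 3)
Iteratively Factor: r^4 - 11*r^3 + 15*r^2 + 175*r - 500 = (r + 4)*(r^3 - 15*r^2 + 75*r - 125) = (r - 5)*(r + 4)*(r^2 - 10*r + 25) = (r - 5)^2*(r + 4)*(r - 5)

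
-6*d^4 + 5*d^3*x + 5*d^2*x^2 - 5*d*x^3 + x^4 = (-3*d + x)*(-2*d + x)*(-d + x)*(d + x)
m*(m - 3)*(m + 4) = m^3 + m^2 - 12*m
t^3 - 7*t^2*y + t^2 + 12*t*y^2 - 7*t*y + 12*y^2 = (t + 1)*(t - 4*y)*(t - 3*y)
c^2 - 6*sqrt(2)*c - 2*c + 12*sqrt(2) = (c - 2)*(c - 6*sqrt(2))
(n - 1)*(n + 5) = n^2 + 4*n - 5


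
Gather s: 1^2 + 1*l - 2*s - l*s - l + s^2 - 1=s^2 + s*(-l - 2)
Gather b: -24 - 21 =-45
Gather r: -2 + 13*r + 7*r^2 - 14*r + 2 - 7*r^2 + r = 0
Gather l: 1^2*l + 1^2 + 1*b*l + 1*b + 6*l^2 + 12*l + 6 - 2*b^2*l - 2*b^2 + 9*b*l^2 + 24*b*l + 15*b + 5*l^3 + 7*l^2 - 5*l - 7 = -2*b^2 + 16*b + 5*l^3 + l^2*(9*b + 13) + l*(-2*b^2 + 25*b + 8)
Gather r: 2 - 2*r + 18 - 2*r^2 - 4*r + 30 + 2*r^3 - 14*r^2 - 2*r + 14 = 2*r^3 - 16*r^2 - 8*r + 64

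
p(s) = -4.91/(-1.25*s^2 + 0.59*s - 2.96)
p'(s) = -4.91*(2.5*s - 0.59)/(-1.25*s^2 + 0.59*s - 2.96)^2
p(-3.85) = 0.21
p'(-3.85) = 0.09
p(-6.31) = 0.09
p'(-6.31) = 0.03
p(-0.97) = 1.04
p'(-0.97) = 0.67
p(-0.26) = 1.54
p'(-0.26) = 0.60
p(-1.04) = 1.00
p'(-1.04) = 0.65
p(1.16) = 1.24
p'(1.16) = -0.72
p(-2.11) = 0.50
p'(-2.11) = 0.30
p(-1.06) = 0.98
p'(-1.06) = 0.64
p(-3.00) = 0.31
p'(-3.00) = 0.16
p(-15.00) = 0.02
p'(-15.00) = 0.00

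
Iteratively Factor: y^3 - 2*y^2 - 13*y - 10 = (y + 2)*(y^2 - 4*y - 5) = (y - 5)*(y + 2)*(y + 1)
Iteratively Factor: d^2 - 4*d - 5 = (d + 1)*(d - 5)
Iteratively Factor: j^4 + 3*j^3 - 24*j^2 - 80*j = (j)*(j^3 + 3*j^2 - 24*j - 80) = j*(j + 4)*(j^2 - j - 20) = j*(j - 5)*(j + 4)*(j + 4)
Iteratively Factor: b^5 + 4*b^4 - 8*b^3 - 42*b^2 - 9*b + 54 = (b + 2)*(b^4 + 2*b^3 - 12*b^2 - 18*b + 27) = (b - 1)*(b + 2)*(b^3 + 3*b^2 - 9*b - 27) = (b - 1)*(b + 2)*(b + 3)*(b^2 - 9) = (b - 3)*(b - 1)*(b + 2)*(b + 3)*(b + 3)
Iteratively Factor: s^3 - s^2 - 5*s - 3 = (s + 1)*(s^2 - 2*s - 3) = (s + 1)^2*(s - 3)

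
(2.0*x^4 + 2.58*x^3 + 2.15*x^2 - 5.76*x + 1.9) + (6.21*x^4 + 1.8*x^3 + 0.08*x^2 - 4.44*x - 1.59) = 8.21*x^4 + 4.38*x^3 + 2.23*x^2 - 10.2*x + 0.31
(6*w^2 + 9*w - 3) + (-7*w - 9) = 6*w^2 + 2*w - 12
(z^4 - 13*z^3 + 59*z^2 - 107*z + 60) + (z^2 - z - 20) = z^4 - 13*z^3 + 60*z^2 - 108*z + 40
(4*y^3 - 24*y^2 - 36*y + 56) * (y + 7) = 4*y^4 + 4*y^3 - 204*y^2 - 196*y + 392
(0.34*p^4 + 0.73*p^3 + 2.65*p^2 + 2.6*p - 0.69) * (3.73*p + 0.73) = 1.2682*p^5 + 2.9711*p^4 + 10.4174*p^3 + 11.6325*p^2 - 0.6757*p - 0.5037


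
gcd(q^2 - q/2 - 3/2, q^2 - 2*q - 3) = q + 1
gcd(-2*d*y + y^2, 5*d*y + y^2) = y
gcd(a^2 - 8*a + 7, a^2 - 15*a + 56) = a - 7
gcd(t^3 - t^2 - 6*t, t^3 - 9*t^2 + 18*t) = t^2 - 3*t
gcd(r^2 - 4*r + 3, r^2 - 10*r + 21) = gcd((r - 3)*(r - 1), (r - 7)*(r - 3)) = r - 3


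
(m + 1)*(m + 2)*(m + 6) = m^3 + 9*m^2 + 20*m + 12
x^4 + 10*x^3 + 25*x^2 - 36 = (x - 1)*(x + 2)*(x + 3)*(x + 6)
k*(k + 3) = k^2 + 3*k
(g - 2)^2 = g^2 - 4*g + 4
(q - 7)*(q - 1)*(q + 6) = q^3 - 2*q^2 - 41*q + 42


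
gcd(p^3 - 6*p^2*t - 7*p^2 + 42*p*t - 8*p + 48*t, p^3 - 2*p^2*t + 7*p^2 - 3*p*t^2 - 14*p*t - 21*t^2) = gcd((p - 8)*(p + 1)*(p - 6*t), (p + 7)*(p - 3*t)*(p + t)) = 1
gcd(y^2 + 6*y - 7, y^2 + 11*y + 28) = y + 7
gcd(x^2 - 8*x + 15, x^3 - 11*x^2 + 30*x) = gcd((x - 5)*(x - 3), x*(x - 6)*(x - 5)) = x - 5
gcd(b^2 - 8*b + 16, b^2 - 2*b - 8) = b - 4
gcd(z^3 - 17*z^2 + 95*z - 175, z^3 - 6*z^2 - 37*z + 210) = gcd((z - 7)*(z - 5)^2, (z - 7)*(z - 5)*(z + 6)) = z^2 - 12*z + 35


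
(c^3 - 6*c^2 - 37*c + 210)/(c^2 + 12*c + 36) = (c^2 - 12*c + 35)/(c + 6)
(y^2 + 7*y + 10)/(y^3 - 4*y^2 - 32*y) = (y^2 + 7*y + 10)/(y*(y^2 - 4*y - 32))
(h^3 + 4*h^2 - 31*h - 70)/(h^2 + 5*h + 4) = (h^3 + 4*h^2 - 31*h - 70)/(h^2 + 5*h + 4)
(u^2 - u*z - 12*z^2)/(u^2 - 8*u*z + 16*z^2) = (-u - 3*z)/(-u + 4*z)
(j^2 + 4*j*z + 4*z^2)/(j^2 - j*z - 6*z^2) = (-j - 2*z)/(-j + 3*z)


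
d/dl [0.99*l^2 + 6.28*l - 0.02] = 1.98*l + 6.28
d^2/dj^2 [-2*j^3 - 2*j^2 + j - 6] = -12*j - 4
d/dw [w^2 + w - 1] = 2*w + 1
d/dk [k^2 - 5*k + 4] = 2*k - 5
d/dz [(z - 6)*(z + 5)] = 2*z - 1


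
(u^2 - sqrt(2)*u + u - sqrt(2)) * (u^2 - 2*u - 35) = u^4 - sqrt(2)*u^3 - u^3 - 37*u^2 + sqrt(2)*u^2 - 35*u + 37*sqrt(2)*u + 35*sqrt(2)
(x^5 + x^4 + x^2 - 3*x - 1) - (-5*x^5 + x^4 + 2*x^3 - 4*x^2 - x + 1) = 6*x^5 - 2*x^3 + 5*x^2 - 2*x - 2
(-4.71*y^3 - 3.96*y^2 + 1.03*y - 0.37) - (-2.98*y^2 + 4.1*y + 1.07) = -4.71*y^3 - 0.98*y^2 - 3.07*y - 1.44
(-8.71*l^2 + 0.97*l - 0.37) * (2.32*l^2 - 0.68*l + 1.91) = -20.2072*l^4 + 8.1732*l^3 - 18.1541*l^2 + 2.1043*l - 0.7067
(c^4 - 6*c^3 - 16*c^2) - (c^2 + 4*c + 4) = c^4 - 6*c^3 - 17*c^2 - 4*c - 4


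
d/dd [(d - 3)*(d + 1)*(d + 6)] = 3*d^2 + 8*d - 15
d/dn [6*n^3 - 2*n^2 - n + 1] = 18*n^2 - 4*n - 1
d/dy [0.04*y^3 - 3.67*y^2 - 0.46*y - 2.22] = 0.12*y^2 - 7.34*y - 0.46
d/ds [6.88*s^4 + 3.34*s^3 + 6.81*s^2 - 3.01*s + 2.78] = 27.52*s^3 + 10.02*s^2 + 13.62*s - 3.01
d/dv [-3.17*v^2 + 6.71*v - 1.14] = 6.71 - 6.34*v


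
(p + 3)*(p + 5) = p^2 + 8*p + 15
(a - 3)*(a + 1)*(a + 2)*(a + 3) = a^4 + 3*a^3 - 7*a^2 - 27*a - 18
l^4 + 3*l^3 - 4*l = l*(l - 1)*(l + 2)^2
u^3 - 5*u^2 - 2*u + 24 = (u - 4)*(u - 3)*(u + 2)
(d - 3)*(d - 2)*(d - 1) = d^3 - 6*d^2 + 11*d - 6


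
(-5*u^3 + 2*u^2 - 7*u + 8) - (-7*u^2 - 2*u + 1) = -5*u^3 + 9*u^2 - 5*u + 7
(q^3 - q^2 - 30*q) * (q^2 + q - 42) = q^5 - 73*q^3 + 12*q^2 + 1260*q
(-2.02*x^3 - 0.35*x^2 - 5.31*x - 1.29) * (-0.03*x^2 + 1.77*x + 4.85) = 0.0606*x^5 - 3.5649*x^4 - 10.2572*x^3 - 11.0575*x^2 - 28.0368*x - 6.2565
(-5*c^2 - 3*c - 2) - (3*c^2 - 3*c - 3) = 1 - 8*c^2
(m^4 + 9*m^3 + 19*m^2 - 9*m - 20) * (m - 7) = m^5 + 2*m^4 - 44*m^3 - 142*m^2 + 43*m + 140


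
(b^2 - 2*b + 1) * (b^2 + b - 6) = b^4 - b^3 - 7*b^2 + 13*b - 6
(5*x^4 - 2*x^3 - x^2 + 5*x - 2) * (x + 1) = 5*x^5 + 3*x^4 - 3*x^3 + 4*x^2 + 3*x - 2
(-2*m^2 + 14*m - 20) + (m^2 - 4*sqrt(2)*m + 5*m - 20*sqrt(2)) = -m^2 - 4*sqrt(2)*m + 19*m - 20*sqrt(2) - 20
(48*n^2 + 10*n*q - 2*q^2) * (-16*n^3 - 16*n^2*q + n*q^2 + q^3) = -768*n^5 - 928*n^4*q - 80*n^3*q^2 + 90*n^2*q^3 + 8*n*q^4 - 2*q^5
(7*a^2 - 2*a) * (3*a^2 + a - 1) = 21*a^4 + a^3 - 9*a^2 + 2*a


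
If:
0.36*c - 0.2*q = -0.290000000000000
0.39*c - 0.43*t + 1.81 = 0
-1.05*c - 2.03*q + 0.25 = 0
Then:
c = -0.57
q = 0.42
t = 3.69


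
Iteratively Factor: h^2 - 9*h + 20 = (h - 5)*(h - 4)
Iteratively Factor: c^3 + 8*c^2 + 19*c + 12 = (c + 1)*(c^2 + 7*c + 12) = (c + 1)*(c + 3)*(c + 4)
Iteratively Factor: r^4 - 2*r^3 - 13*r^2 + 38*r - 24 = (r - 3)*(r^3 + r^2 - 10*r + 8) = (r - 3)*(r - 2)*(r^2 + 3*r - 4) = (r - 3)*(r - 2)*(r + 4)*(r - 1)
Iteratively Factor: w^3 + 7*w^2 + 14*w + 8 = (w + 2)*(w^2 + 5*w + 4) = (w + 1)*(w + 2)*(w + 4)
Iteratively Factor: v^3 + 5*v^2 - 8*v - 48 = (v - 3)*(v^2 + 8*v + 16) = (v - 3)*(v + 4)*(v + 4)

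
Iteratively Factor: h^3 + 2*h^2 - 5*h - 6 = (h - 2)*(h^2 + 4*h + 3) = (h - 2)*(h + 3)*(h + 1)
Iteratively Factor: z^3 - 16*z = (z + 4)*(z^2 - 4*z) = (z - 4)*(z + 4)*(z)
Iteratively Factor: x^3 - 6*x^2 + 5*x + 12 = (x - 3)*(x^2 - 3*x - 4) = (x - 4)*(x - 3)*(x + 1)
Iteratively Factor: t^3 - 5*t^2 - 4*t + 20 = (t - 2)*(t^2 - 3*t - 10) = (t - 2)*(t + 2)*(t - 5)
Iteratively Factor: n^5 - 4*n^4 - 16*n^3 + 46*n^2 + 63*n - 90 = (n + 3)*(n^4 - 7*n^3 + 5*n^2 + 31*n - 30) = (n - 3)*(n + 3)*(n^3 - 4*n^2 - 7*n + 10) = (n - 3)*(n + 2)*(n + 3)*(n^2 - 6*n + 5) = (n - 5)*(n - 3)*(n + 2)*(n + 3)*(n - 1)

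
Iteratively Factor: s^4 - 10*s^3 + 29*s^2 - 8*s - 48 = (s - 4)*(s^3 - 6*s^2 + 5*s + 12) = (s - 4)^2*(s^2 - 2*s - 3) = (s - 4)^2*(s - 3)*(s + 1)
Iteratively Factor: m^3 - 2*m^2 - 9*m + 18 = (m - 2)*(m^2 - 9) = (m - 2)*(m + 3)*(m - 3)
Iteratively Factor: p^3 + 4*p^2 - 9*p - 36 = (p - 3)*(p^2 + 7*p + 12) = (p - 3)*(p + 4)*(p + 3)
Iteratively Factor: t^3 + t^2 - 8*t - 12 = (t + 2)*(t^2 - t - 6) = (t - 3)*(t + 2)*(t + 2)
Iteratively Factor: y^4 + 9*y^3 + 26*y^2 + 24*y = (y + 4)*(y^3 + 5*y^2 + 6*y) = (y + 2)*(y + 4)*(y^2 + 3*y) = (y + 2)*(y + 3)*(y + 4)*(y)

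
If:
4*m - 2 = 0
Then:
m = 1/2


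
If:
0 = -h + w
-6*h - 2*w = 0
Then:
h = 0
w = 0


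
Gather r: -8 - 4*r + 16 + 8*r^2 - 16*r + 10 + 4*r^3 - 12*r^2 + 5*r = 4*r^3 - 4*r^2 - 15*r + 18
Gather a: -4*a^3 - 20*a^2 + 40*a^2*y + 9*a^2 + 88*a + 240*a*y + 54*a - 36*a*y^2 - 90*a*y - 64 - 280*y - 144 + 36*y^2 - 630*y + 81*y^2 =-4*a^3 + a^2*(40*y - 11) + a*(-36*y^2 + 150*y + 142) + 117*y^2 - 910*y - 208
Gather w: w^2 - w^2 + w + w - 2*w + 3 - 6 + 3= 0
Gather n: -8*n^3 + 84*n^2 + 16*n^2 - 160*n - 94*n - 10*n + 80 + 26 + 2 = -8*n^3 + 100*n^2 - 264*n + 108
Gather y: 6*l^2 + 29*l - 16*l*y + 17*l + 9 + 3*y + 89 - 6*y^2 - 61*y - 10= 6*l^2 + 46*l - 6*y^2 + y*(-16*l - 58) + 88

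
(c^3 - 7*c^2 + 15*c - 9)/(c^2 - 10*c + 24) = (c^3 - 7*c^2 + 15*c - 9)/(c^2 - 10*c + 24)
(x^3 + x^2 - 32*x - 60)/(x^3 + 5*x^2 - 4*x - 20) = (x - 6)/(x - 2)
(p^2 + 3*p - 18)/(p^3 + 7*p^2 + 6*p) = (p - 3)/(p*(p + 1))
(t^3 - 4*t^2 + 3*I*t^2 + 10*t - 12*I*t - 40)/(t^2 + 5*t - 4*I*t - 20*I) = (t^3 + t^2*(-4 + 3*I) + t*(10 - 12*I) - 40)/(t^2 + t*(5 - 4*I) - 20*I)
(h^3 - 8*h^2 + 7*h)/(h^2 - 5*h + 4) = h*(h - 7)/(h - 4)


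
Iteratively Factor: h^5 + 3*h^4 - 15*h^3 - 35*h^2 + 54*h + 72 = (h - 2)*(h^4 + 5*h^3 - 5*h^2 - 45*h - 36) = (h - 2)*(h + 4)*(h^3 + h^2 - 9*h - 9) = (h - 2)*(h + 1)*(h + 4)*(h^2 - 9) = (h - 3)*(h - 2)*(h + 1)*(h + 4)*(h + 3)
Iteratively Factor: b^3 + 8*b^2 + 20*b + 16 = (b + 2)*(b^2 + 6*b + 8) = (b + 2)*(b + 4)*(b + 2)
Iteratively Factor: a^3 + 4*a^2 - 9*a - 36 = (a + 4)*(a^2 - 9) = (a - 3)*(a + 4)*(a + 3)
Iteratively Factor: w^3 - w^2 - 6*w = (w)*(w^2 - w - 6) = w*(w + 2)*(w - 3)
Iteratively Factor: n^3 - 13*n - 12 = (n + 3)*(n^2 - 3*n - 4) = (n + 1)*(n + 3)*(n - 4)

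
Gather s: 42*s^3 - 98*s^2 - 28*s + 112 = 42*s^3 - 98*s^2 - 28*s + 112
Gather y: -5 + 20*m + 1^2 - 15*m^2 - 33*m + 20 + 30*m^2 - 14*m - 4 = 15*m^2 - 27*m + 12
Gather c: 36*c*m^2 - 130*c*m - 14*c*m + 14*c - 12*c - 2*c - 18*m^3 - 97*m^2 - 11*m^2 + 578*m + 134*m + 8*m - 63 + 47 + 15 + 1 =c*(36*m^2 - 144*m) - 18*m^3 - 108*m^2 + 720*m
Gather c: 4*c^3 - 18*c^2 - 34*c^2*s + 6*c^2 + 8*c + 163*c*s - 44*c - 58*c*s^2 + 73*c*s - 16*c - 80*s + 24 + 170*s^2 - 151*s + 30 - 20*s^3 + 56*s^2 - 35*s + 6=4*c^3 + c^2*(-34*s - 12) + c*(-58*s^2 + 236*s - 52) - 20*s^3 + 226*s^2 - 266*s + 60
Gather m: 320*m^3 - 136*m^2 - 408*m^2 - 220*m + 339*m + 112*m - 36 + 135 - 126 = 320*m^3 - 544*m^2 + 231*m - 27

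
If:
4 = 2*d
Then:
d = 2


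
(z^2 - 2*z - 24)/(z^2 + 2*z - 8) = (z - 6)/(z - 2)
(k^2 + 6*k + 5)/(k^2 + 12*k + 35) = (k + 1)/(k + 7)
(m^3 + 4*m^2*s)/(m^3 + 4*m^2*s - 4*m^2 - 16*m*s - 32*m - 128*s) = m^2/(m^2 - 4*m - 32)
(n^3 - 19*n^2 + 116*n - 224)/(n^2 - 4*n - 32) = (n^2 - 11*n + 28)/(n + 4)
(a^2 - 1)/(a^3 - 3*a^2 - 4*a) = (a - 1)/(a*(a - 4))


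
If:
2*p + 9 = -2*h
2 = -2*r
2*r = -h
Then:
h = 2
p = -13/2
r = -1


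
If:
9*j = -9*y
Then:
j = -y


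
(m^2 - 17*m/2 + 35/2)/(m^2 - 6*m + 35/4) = 2*(m - 5)/(2*m - 5)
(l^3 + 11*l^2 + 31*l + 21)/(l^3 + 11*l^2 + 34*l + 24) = (l^2 + 10*l + 21)/(l^2 + 10*l + 24)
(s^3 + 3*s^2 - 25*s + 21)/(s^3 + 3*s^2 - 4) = (s^2 + 4*s - 21)/(s^2 + 4*s + 4)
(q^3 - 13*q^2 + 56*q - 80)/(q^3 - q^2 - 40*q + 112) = (q - 5)/(q + 7)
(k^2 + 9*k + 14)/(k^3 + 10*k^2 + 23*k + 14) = 1/(k + 1)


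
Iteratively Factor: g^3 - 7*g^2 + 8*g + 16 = (g + 1)*(g^2 - 8*g + 16) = (g - 4)*(g + 1)*(g - 4)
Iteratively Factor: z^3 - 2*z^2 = (z)*(z^2 - 2*z) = z*(z - 2)*(z)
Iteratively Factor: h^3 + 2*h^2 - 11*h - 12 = (h + 4)*(h^2 - 2*h - 3) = (h - 3)*(h + 4)*(h + 1)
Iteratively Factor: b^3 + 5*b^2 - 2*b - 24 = (b - 2)*(b^2 + 7*b + 12) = (b - 2)*(b + 3)*(b + 4)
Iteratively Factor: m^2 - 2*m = (m)*(m - 2)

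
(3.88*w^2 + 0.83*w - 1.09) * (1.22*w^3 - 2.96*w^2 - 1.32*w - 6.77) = 4.7336*w^5 - 10.4722*w^4 - 8.9082*w^3 - 24.1368*w^2 - 4.1803*w + 7.3793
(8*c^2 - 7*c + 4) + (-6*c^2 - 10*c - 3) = 2*c^2 - 17*c + 1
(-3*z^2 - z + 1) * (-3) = 9*z^2 + 3*z - 3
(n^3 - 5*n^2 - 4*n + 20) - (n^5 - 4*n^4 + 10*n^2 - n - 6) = -n^5 + 4*n^4 + n^3 - 15*n^2 - 3*n + 26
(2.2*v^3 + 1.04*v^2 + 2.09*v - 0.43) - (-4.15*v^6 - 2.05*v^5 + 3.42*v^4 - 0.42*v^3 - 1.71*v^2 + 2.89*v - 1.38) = 4.15*v^6 + 2.05*v^5 - 3.42*v^4 + 2.62*v^3 + 2.75*v^2 - 0.8*v + 0.95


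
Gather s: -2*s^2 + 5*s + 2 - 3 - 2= -2*s^2 + 5*s - 3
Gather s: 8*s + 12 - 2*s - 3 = 6*s + 9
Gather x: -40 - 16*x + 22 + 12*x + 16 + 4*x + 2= 0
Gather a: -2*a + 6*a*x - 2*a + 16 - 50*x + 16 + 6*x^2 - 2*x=a*(6*x - 4) + 6*x^2 - 52*x + 32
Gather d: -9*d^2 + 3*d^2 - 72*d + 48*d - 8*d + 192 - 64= -6*d^2 - 32*d + 128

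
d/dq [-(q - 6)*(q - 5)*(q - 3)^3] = -5*q^4 + 80*q^3 - 468*q^2 + 1188*q - 1107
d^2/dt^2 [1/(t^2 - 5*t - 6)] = 2*(t^2 - 5*t - (2*t - 5)^2 - 6)/(-t^2 + 5*t + 6)^3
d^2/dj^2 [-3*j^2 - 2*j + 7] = -6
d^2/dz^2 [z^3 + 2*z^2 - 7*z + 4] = 6*z + 4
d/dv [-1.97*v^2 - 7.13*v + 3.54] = -3.94*v - 7.13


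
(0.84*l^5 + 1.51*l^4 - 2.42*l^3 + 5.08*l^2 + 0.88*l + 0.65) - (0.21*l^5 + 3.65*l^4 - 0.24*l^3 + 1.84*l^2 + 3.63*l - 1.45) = 0.63*l^5 - 2.14*l^4 - 2.18*l^3 + 3.24*l^2 - 2.75*l + 2.1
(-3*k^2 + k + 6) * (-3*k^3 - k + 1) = 9*k^5 - 3*k^4 - 15*k^3 - 4*k^2 - 5*k + 6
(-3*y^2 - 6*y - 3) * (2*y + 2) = -6*y^3 - 18*y^2 - 18*y - 6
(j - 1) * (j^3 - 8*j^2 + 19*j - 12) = j^4 - 9*j^3 + 27*j^2 - 31*j + 12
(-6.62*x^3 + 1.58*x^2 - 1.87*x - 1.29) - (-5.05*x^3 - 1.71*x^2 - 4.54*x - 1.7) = -1.57*x^3 + 3.29*x^2 + 2.67*x + 0.41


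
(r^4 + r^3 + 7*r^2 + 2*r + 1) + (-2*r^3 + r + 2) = r^4 - r^3 + 7*r^2 + 3*r + 3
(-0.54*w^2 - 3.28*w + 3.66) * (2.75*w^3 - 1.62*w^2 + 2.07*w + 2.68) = -1.485*w^5 - 8.1452*w^4 + 14.2608*w^3 - 14.166*w^2 - 1.2142*w + 9.8088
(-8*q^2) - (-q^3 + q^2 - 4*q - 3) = q^3 - 9*q^2 + 4*q + 3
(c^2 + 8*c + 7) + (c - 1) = c^2 + 9*c + 6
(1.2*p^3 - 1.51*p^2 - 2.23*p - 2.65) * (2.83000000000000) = 3.396*p^3 - 4.2733*p^2 - 6.3109*p - 7.4995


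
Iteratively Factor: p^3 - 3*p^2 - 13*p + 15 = (p + 3)*(p^2 - 6*p + 5) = (p - 5)*(p + 3)*(p - 1)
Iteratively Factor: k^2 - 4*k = (k - 4)*(k)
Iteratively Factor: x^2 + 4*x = (x)*(x + 4)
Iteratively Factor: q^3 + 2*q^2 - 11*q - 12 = (q + 1)*(q^2 + q - 12) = (q + 1)*(q + 4)*(q - 3)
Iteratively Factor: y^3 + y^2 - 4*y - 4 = (y - 2)*(y^2 + 3*y + 2) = (y - 2)*(y + 1)*(y + 2)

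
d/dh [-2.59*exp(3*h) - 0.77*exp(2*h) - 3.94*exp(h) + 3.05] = (-7.77*exp(2*h) - 1.54*exp(h) - 3.94)*exp(h)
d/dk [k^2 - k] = 2*k - 1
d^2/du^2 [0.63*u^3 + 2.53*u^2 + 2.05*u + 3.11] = 3.78*u + 5.06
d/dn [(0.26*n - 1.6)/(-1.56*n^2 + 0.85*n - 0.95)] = (0.4056*n^2 - 4.992*n + 1.113)/(2.4336*n^4 - 2.652*n^3 + 3.6865*n^2 - 1.615*n + 0.9025)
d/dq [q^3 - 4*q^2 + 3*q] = 3*q^2 - 8*q + 3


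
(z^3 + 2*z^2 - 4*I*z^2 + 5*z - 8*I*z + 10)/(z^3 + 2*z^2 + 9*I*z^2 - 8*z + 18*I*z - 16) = (z - 5*I)/(z + 8*I)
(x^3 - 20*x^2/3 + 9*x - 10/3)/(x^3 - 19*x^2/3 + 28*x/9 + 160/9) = 3*(3*x^2 - 5*x + 2)/(9*x^2 - 12*x - 32)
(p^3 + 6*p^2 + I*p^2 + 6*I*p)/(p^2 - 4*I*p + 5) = p*(p + 6)/(p - 5*I)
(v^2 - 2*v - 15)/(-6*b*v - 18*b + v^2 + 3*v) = (v - 5)/(-6*b + v)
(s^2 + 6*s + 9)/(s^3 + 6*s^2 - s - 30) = (s + 3)/(s^2 + 3*s - 10)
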